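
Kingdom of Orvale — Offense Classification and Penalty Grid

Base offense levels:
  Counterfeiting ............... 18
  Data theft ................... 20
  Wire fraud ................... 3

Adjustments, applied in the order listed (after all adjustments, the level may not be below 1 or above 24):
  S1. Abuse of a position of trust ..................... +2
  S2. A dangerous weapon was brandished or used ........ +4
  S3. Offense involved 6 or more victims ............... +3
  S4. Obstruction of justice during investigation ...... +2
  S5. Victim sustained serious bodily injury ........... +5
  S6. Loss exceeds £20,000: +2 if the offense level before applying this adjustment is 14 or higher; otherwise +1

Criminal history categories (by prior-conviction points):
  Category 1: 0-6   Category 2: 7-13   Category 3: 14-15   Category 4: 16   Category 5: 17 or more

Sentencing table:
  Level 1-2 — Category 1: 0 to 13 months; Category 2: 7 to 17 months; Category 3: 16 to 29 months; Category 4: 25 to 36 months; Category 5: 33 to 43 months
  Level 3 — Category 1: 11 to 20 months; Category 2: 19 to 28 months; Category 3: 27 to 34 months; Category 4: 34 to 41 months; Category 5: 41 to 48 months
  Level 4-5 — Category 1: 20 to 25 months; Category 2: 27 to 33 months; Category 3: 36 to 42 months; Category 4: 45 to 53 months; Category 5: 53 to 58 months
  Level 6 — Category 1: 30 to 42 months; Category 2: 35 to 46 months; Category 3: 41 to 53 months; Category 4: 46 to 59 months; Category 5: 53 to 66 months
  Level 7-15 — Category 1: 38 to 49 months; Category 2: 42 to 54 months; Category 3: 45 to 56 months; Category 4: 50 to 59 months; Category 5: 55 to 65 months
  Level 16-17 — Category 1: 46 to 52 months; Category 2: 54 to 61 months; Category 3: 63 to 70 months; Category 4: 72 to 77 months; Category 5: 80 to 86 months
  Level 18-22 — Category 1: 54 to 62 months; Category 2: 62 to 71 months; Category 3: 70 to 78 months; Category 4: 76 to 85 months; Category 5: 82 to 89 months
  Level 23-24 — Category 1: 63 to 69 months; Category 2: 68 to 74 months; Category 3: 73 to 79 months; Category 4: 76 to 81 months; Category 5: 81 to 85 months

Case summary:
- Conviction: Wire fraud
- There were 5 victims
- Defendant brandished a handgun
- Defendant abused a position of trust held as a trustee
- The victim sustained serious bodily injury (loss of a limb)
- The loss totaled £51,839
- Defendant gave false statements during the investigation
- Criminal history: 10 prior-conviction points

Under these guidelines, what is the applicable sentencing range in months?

62-71 months

Base offense level for wire fraud: 3.
S1 applies: 3 + 2 = 5.
S2 applies: 5 + 4 = 9.
S4 applies: 9 + 2 = 11.
S5 applies: 11 + 5 = 16.
S6 applies (level before this adjustment is 16 ≥ 14, so +2): 16 + 2 = 18.
Final offense level: 18.
Criminal history: 10 prior points → Category 2 (7-13).
Level 18 falls in the 18-22 band.
Grid: Level 18-22 × Category 2 = 62-71 months.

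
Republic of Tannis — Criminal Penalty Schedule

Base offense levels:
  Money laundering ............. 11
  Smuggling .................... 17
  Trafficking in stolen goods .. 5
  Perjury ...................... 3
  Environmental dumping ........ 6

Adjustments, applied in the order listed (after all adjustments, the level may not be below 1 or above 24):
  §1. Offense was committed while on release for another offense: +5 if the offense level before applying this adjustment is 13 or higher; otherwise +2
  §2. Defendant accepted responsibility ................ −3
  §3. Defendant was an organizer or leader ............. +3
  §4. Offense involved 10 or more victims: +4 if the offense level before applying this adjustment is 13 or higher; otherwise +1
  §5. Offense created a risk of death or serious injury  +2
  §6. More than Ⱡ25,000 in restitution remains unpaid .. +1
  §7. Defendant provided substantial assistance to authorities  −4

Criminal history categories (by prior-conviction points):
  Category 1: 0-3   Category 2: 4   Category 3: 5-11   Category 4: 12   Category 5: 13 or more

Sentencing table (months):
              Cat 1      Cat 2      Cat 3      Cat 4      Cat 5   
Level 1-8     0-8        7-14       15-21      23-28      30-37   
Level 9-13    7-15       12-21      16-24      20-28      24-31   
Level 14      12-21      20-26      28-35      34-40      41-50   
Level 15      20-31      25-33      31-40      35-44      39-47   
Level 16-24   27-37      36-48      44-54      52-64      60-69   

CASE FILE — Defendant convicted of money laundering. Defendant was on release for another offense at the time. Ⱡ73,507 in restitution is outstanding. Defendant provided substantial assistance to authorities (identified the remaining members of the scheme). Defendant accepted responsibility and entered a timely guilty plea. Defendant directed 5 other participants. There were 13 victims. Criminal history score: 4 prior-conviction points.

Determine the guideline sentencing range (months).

Base offense level for money laundering: 11.
§1 applies (level before this adjustment is 11 < 13, so +2): 11 + 2 = 13.
§2 applies: 13 − 3 = 10.
§3 applies: 10 + 3 = 13.
§4 applies (level before this adjustment is 13 ≥ 13, so +4): 13 + 4 = 17.
§5 does not apply.
§6 applies: 17 + 1 = 18.
§7 applies: 18 − 4 = 14.
Final offense level: 14.
Criminal history: 4 prior points → Category 2 (4).
Level 14 falls in the 14 band.
Grid: Level 14 × Category 2 = 20-26 months.

20-26 months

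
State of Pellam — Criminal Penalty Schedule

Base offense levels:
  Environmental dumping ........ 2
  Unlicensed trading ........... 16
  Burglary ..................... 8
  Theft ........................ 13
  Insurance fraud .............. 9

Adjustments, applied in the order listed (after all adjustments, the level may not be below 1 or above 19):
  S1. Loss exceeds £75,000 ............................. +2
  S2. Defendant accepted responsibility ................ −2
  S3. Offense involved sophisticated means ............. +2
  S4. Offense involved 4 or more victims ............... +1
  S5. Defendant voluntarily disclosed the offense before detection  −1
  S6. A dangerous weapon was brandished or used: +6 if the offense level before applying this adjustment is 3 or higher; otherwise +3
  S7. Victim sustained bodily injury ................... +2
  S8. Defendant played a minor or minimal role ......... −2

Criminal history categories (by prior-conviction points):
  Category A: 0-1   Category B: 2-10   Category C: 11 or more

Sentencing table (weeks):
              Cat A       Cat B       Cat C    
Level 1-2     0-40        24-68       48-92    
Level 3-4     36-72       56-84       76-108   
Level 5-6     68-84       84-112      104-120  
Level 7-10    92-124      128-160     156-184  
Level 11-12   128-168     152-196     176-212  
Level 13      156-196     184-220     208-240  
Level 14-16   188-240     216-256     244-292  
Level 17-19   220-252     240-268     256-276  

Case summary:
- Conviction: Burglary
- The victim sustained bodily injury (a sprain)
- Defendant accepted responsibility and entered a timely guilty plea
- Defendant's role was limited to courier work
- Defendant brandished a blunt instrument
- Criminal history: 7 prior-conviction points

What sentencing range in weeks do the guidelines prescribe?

Base offense level for burglary: 8.
S2 applies: 8 − 2 = 6.
S4 does not apply.
S6 applies (level before this adjustment is 6 ≥ 3, so +6): 6 + 6 = 12.
S7 applies: 12 + 2 = 14.
S8 applies: 14 − 2 = 12.
Final offense level: 12.
Criminal history: 7 prior points → Category B (2-10).
Level 12 falls in the 11-12 band.
Grid: Level 11-12 × Category B = 152-196 weeks.

152-196 weeks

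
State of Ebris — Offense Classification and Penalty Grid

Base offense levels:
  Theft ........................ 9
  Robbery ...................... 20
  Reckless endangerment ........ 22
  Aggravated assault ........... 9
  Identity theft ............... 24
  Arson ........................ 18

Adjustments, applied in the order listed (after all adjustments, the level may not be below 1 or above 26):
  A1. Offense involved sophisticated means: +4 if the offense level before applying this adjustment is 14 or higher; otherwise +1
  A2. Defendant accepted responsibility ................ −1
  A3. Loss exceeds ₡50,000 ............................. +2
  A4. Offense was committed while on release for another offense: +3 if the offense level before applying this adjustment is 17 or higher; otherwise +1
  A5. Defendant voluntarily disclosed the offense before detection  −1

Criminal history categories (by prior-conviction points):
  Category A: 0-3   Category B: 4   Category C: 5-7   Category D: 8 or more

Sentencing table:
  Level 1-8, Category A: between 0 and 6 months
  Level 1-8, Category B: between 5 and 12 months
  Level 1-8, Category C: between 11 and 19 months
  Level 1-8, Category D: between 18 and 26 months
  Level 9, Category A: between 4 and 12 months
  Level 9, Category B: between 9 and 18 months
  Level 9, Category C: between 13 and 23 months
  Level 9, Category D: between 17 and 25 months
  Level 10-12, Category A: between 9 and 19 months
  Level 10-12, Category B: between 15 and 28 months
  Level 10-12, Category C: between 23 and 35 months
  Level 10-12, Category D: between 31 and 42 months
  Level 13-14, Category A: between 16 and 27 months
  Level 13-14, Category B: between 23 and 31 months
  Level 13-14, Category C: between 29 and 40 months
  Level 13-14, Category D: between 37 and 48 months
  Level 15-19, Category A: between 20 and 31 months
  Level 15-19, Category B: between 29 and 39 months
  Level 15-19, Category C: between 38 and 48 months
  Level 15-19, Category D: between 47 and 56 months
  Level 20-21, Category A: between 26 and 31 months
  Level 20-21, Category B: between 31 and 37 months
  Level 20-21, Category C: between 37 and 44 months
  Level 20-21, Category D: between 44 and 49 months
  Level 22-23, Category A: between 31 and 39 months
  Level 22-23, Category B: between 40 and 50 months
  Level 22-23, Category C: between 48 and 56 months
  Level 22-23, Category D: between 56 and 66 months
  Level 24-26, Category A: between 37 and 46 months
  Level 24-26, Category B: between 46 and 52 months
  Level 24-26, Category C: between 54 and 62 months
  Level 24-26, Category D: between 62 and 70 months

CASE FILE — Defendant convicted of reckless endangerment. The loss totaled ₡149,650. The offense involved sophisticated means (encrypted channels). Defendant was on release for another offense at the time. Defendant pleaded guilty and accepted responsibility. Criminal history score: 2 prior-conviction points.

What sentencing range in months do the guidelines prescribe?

Base offense level for reckless endangerment: 22.
A1 applies (level before this adjustment is 22 ≥ 14, so +4): 22 + 4 = 26.
A2 applies: 26 − 1 = 25.
A3 applies: 25 + 2 = 27.
A4 applies (level before this adjustment is 27 ≥ 17, so +3): 27 + 3 = 30.
Level 30 exceeds the maximum of 26; capped at 26.
Final offense level: 26.
Criminal history: 2 prior points → Category A (0-3).
Level 26 falls in the 24-26 band.
Grid: Level 24-26 × Category A = 37-46 months.

37-46 months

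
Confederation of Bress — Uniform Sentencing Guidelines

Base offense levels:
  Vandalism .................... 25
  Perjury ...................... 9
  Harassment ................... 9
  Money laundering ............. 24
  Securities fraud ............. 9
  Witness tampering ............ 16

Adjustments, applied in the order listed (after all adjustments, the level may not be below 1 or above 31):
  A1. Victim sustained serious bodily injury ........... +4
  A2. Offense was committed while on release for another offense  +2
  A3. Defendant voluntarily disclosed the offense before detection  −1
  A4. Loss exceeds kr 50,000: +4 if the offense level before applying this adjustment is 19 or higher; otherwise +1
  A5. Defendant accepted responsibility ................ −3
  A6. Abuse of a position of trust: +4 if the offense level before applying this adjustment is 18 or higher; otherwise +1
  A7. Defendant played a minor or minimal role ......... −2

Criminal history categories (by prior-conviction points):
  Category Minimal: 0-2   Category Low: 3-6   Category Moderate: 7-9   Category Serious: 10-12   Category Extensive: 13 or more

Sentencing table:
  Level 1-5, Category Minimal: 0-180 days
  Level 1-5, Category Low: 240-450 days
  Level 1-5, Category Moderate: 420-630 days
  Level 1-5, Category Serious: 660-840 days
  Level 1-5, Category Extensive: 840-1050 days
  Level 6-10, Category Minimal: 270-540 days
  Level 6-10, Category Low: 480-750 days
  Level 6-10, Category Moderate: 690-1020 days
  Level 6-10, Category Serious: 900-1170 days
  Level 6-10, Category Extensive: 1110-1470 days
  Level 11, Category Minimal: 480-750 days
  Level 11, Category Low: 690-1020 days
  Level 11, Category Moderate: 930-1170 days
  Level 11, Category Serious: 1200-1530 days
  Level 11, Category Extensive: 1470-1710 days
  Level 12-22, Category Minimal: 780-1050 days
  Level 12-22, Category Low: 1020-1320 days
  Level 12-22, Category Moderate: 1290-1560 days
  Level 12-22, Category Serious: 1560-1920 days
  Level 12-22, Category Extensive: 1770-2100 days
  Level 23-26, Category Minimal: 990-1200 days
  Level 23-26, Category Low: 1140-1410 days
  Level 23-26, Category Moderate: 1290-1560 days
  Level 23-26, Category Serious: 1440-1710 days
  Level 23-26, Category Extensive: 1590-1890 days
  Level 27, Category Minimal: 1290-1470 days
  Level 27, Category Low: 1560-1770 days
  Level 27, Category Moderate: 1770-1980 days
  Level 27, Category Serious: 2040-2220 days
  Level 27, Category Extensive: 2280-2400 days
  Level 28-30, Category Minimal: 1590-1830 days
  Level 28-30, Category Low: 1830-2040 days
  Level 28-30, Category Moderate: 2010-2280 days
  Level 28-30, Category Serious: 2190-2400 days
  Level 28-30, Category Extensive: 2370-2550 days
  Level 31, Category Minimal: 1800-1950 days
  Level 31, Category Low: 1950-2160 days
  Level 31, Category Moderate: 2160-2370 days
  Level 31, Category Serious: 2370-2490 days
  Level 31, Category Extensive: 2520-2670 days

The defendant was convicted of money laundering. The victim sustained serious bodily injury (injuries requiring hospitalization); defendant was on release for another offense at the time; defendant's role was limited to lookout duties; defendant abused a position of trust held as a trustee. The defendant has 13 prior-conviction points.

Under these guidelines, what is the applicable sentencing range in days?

2520-2670 days

Base offense level for money laundering: 24.
A1 applies: 24 + 4 = 28.
A2 applies: 28 + 2 = 30.
A4 does not apply.
A6 applies (level before this adjustment is 30 ≥ 18, so +4): 30 + 4 = 34.
A7 applies: 34 − 2 = 32.
Level 32 exceeds the maximum of 31; capped at 31.
Final offense level: 31.
Criminal history: 13 prior points → Category Extensive (13+).
Level 31 falls in the 31 band.
Grid: Level 31 × Category Extensive = 2520-2670 days.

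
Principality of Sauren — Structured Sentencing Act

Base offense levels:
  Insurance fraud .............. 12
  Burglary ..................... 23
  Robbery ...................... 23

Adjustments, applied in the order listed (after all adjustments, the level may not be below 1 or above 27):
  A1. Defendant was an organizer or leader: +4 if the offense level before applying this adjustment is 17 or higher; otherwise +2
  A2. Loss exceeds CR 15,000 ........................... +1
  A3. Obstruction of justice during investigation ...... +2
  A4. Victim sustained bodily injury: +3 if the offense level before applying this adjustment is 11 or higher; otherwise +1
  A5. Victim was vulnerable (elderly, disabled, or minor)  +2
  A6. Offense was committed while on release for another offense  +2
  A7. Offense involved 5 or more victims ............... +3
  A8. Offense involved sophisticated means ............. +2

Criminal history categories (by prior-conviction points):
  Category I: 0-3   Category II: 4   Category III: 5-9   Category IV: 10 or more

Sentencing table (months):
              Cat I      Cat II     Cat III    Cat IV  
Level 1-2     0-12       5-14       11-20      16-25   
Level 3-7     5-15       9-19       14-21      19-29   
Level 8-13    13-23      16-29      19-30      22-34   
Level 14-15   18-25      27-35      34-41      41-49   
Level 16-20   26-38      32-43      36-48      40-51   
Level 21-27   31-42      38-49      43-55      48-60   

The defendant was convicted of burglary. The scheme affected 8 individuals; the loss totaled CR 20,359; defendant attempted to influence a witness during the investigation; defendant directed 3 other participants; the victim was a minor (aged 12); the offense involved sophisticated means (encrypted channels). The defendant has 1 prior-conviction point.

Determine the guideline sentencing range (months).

31-42 months

Base offense level for burglary: 23.
A1 applies (level before this adjustment is 23 ≥ 17, so +4): 23 + 4 = 27.
A2 applies: 27 + 1 = 28.
A3 applies: 28 + 2 = 30.
A4 does not apply.
A5 applies: 30 + 2 = 32.
A6 does not apply.
A7 applies: 32 + 3 = 35.
A8 applies: 35 + 2 = 37.
Level 37 exceeds the maximum of 27; capped at 27.
Final offense level: 27.
Criminal history: 1 prior point → Category I (0-3).
Level 27 falls in the 21-27 band.
Grid: Level 21-27 × Category I = 31-42 months.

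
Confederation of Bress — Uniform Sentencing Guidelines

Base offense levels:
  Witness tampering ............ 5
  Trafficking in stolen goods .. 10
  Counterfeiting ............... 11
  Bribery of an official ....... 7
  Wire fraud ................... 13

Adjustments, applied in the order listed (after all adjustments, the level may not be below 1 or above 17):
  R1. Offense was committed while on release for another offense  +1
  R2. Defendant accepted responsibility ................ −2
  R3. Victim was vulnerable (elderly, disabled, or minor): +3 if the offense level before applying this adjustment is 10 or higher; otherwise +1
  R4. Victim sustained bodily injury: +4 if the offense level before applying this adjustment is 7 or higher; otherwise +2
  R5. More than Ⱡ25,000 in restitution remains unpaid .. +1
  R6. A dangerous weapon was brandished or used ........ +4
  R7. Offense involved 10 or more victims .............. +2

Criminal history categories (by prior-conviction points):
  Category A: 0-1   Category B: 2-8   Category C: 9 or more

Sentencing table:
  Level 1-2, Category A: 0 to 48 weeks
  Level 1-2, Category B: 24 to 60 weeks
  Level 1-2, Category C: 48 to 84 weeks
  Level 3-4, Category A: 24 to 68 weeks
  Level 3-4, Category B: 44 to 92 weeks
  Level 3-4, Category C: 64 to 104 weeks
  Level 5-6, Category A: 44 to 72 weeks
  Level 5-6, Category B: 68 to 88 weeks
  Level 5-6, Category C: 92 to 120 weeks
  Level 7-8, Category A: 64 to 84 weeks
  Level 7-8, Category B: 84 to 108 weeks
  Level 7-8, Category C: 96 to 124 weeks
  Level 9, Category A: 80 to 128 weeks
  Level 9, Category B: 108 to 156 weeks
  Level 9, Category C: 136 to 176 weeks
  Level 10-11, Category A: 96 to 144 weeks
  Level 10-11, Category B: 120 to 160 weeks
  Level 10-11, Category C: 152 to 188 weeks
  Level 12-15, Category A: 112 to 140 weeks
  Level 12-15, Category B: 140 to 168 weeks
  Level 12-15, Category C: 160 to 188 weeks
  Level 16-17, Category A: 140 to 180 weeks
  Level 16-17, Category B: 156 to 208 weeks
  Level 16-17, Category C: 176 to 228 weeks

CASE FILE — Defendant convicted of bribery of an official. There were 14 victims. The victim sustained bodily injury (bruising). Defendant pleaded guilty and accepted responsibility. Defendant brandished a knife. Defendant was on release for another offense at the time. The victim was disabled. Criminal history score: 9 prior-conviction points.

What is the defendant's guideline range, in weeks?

Base offense level for bribery of an official: 7.
R1 applies: 7 + 1 = 8.
R2 applies: 8 − 2 = 6.
R3 applies (level before this adjustment is 6 < 10, so +1): 6 + 1 = 7.
R4 applies (level before this adjustment is 7 ≥ 7, so +4): 7 + 4 = 11.
R6 applies: 11 + 4 = 15.
R7 applies: 15 + 2 = 17.
Final offense level: 17.
Criminal history: 9 prior points → Category C (9+).
Level 17 falls in the 16-17 band.
Grid: Level 16-17 × Category C = 176-228 weeks.

176-228 weeks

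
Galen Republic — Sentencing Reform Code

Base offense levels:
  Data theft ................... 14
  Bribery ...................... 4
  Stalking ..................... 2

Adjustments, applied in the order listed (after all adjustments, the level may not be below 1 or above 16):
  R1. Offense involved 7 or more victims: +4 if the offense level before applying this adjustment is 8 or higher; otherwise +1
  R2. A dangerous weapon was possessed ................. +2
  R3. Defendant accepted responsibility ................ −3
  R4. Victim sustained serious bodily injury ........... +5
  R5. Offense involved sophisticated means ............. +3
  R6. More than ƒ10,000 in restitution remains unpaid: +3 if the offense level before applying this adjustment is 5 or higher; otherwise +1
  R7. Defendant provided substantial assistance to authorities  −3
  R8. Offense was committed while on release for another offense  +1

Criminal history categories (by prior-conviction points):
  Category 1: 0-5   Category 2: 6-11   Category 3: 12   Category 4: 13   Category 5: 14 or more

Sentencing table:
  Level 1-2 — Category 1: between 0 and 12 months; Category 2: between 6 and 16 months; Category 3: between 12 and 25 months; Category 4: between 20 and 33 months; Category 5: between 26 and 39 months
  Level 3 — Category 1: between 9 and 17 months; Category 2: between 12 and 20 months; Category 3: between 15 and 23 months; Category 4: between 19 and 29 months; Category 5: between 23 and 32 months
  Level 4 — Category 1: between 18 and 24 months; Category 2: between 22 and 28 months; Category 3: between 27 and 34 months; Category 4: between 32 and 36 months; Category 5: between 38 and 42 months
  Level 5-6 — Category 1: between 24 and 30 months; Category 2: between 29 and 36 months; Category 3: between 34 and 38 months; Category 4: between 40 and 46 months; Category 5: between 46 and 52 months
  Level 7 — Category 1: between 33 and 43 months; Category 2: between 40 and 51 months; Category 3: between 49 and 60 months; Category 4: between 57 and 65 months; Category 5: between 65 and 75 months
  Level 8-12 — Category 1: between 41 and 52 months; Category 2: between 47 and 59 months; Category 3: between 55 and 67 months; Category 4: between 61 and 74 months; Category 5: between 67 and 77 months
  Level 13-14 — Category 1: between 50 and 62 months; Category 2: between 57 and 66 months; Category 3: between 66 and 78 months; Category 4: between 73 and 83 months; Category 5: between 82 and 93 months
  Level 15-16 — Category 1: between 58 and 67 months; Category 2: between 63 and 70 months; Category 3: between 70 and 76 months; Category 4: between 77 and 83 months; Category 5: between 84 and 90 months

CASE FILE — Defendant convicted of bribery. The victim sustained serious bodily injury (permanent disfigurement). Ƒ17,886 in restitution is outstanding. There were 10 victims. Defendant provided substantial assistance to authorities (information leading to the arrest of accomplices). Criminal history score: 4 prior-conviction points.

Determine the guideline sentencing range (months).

41-52 months

Base offense level for bribery: 4.
R1 applies (level before this adjustment is 4 < 8, so +1): 4 + 1 = 5.
R2 does not apply.
R3 does not apply.
R4 applies: 5 + 5 = 10.
R5 does not apply.
R6 applies (level before this adjustment is 10 ≥ 5, so +3): 10 + 3 = 13.
R7 applies: 13 − 3 = 10.
R8 does not apply.
Final offense level: 10.
Criminal history: 4 prior points → Category 1 (0-5).
Level 10 falls in the 8-12 band.
Grid: Level 8-12 × Category 1 = 41-52 months.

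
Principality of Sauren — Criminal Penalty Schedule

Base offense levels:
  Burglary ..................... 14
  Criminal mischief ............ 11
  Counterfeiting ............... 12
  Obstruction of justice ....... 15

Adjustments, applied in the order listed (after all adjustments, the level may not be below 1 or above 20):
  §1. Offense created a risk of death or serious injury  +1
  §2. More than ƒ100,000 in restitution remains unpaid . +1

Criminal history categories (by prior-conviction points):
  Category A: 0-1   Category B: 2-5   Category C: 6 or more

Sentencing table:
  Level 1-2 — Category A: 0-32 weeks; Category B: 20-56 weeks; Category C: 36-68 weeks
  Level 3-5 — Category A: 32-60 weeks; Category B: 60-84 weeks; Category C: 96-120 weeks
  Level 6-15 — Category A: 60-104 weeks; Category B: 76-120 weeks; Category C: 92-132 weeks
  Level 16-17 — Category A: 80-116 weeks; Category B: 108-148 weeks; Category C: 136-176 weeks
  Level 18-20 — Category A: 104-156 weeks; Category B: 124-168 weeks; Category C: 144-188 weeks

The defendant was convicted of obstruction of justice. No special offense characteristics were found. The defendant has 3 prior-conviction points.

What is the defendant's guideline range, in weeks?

Base offense level for obstruction of justice: 15.
Final offense level: 15.
Criminal history: 3 prior points → Category B (2-5).
Level 15 falls in the 6-15 band.
Grid: Level 6-15 × Category B = 76-120 weeks.

76-120 weeks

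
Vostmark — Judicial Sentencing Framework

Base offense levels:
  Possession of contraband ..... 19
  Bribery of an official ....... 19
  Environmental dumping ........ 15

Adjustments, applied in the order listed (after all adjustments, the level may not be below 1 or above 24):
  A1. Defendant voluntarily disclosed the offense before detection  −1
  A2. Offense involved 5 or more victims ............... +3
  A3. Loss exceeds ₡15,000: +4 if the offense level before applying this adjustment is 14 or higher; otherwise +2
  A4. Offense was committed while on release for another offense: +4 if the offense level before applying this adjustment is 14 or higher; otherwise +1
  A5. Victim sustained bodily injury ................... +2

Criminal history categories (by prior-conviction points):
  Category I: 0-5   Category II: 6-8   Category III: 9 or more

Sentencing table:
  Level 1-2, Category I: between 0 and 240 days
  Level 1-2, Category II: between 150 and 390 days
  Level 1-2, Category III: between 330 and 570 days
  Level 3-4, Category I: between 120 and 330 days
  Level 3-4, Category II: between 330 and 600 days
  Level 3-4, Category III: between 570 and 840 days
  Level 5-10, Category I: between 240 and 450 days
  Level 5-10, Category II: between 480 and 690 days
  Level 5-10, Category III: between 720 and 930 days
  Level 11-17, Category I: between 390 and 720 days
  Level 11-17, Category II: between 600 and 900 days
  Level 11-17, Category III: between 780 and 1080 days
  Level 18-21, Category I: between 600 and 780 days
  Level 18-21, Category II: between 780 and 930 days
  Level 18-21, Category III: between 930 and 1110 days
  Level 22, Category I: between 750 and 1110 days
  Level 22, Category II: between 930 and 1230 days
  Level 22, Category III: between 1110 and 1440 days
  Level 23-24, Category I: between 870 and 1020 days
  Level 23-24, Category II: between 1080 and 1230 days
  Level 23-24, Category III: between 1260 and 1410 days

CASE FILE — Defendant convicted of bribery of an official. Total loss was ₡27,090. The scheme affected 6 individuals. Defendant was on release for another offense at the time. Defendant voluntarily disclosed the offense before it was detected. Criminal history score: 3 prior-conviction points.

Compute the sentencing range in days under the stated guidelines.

Base offense level for bribery of an official: 19.
A1 applies: 19 − 1 = 18.
A2 applies: 18 + 3 = 21.
A3 applies (level before this adjustment is 21 ≥ 14, so +4): 21 + 4 = 25.
A4 applies (level before this adjustment is 25 ≥ 14, so +4): 25 + 4 = 29.
Level 29 exceeds the maximum of 24; capped at 24.
Final offense level: 24.
Criminal history: 3 prior points → Category I (0-5).
Level 24 falls in the 23-24 band.
Grid: Level 23-24 × Category I = 870-1020 days.

870-1020 days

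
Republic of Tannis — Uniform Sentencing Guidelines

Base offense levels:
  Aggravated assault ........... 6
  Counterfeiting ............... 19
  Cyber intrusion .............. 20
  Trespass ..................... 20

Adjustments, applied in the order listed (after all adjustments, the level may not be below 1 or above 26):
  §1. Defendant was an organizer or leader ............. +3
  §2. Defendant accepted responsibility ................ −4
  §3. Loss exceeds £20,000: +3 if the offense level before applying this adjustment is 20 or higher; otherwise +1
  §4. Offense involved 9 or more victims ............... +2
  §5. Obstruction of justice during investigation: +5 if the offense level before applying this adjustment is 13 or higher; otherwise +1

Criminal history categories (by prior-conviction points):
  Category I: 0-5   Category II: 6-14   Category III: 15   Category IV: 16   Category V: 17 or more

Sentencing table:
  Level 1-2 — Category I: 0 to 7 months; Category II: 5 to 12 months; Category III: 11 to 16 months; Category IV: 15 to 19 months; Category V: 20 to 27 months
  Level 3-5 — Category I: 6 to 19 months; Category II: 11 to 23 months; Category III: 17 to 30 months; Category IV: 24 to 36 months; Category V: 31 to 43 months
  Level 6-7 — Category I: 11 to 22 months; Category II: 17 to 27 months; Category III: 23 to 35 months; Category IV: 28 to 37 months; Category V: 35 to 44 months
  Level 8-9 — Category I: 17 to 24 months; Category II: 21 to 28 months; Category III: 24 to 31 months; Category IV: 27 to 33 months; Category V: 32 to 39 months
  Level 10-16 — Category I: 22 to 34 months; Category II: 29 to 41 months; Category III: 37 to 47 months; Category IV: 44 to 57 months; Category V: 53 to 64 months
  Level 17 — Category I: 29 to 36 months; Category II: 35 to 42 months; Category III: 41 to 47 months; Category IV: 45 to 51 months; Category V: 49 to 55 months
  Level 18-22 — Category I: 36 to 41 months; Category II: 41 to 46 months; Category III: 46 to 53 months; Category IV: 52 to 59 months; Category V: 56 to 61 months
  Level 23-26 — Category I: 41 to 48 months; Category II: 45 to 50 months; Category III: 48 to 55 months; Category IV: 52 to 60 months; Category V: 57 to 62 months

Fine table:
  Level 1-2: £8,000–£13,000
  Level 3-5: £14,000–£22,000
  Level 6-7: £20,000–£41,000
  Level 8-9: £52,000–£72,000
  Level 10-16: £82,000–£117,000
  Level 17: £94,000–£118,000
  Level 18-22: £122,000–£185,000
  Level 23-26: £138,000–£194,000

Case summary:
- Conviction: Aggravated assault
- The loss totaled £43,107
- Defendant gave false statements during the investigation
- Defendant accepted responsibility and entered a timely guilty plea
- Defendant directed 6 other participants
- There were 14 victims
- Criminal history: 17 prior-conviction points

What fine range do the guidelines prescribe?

Base offense level for aggravated assault: 6.
§1 applies: 6 + 3 = 9.
§2 applies: 9 − 4 = 5.
§3 applies (level before this adjustment is 5 < 20, so +1): 5 + 1 = 6.
§4 applies: 6 + 2 = 8.
§5 applies (level before this adjustment is 8 < 13, so +1): 8 + 1 = 9.
Final offense level: 9.
Level 9 falls in the 8-9 band.
Fine table: Level 8-9 → £52,000–£72,000.

£52,000–£72,000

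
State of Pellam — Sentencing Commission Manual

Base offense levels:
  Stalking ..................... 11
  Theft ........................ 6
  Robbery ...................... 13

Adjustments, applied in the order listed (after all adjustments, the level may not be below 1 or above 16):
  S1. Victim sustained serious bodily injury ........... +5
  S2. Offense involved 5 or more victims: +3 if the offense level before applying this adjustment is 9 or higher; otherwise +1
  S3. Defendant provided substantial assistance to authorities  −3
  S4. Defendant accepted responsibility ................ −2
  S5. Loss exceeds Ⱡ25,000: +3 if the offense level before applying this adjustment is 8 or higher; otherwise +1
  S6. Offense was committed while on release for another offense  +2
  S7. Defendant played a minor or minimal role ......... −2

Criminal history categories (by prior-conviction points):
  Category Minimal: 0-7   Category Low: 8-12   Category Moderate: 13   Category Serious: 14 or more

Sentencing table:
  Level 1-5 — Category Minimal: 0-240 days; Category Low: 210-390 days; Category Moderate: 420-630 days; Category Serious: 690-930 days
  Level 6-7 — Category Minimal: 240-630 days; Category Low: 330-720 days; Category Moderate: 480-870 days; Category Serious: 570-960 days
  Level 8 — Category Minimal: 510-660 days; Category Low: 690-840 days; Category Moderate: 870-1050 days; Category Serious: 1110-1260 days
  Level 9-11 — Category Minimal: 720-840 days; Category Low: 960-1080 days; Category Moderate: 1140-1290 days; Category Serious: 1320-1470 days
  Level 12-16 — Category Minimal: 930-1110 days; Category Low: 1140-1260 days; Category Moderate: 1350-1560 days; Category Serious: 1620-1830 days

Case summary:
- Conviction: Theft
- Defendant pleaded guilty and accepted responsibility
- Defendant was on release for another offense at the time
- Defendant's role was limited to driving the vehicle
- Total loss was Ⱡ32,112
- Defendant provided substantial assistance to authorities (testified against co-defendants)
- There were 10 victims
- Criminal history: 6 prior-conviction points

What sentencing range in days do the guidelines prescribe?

0-240 days

Base offense level for theft: 6.
S2 applies (level before this adjustment is 6 < 9, so +1): 6 + 1 = 7.
S3 applies: 7 − 3 = 4.
S4 applies: 4 − 2 = 2.
S5 applies (level before this adjustment is 2 < 8, so +1): 2 + 1 = 3.
S6 applies: 3 + 2 = 5.
S7 applies: 5 − 2 = 3.
Final offense level: 3.
Criminal history: 6 prior points → Category Minimal (0-7).
Level 3 falls in the 1-5 band.
Grid: Level 1-5 × Category Minimal = 0-240 days.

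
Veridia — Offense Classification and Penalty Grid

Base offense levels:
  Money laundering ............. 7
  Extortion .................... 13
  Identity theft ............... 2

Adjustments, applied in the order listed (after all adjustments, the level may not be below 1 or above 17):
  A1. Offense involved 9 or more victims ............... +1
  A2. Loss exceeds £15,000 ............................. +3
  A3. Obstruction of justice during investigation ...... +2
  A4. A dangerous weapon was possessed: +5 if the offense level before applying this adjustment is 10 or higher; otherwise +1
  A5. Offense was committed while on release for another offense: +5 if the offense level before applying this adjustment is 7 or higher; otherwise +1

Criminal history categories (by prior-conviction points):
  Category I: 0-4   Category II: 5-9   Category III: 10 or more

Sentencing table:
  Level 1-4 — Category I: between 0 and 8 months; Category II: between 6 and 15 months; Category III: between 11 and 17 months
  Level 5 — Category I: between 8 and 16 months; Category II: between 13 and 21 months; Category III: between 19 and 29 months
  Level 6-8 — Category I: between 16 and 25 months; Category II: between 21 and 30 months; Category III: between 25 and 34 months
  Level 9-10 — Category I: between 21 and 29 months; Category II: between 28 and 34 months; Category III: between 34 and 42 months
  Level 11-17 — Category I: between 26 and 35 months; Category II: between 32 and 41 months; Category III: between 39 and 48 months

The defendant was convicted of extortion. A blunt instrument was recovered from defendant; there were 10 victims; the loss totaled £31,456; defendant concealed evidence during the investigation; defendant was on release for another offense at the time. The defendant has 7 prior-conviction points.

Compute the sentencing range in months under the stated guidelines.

32-41 months

Base offense level for extortion: 13.
A1 applies: 13 + 1 = 14.
A2 applies: 14 + 3 = 17.
A3 applies: 17 + 2 = 19.
A4 applies (level before this adjustment is 19 ≥ 10, so +5): 19 + 5 = 24.
A5 applies (level before this adjustment is 24 ≥ 7, so +5): 24 + 5 = 29.
Level 29 exceeds the maximum of 17; capped at 17.
Final offense level: 17.
Criminal history: 7 prior points → Category II (5-9).
Level 17 falls in the 11-17 band.
Grid: Level 11-17 × Category II = 32-41 months.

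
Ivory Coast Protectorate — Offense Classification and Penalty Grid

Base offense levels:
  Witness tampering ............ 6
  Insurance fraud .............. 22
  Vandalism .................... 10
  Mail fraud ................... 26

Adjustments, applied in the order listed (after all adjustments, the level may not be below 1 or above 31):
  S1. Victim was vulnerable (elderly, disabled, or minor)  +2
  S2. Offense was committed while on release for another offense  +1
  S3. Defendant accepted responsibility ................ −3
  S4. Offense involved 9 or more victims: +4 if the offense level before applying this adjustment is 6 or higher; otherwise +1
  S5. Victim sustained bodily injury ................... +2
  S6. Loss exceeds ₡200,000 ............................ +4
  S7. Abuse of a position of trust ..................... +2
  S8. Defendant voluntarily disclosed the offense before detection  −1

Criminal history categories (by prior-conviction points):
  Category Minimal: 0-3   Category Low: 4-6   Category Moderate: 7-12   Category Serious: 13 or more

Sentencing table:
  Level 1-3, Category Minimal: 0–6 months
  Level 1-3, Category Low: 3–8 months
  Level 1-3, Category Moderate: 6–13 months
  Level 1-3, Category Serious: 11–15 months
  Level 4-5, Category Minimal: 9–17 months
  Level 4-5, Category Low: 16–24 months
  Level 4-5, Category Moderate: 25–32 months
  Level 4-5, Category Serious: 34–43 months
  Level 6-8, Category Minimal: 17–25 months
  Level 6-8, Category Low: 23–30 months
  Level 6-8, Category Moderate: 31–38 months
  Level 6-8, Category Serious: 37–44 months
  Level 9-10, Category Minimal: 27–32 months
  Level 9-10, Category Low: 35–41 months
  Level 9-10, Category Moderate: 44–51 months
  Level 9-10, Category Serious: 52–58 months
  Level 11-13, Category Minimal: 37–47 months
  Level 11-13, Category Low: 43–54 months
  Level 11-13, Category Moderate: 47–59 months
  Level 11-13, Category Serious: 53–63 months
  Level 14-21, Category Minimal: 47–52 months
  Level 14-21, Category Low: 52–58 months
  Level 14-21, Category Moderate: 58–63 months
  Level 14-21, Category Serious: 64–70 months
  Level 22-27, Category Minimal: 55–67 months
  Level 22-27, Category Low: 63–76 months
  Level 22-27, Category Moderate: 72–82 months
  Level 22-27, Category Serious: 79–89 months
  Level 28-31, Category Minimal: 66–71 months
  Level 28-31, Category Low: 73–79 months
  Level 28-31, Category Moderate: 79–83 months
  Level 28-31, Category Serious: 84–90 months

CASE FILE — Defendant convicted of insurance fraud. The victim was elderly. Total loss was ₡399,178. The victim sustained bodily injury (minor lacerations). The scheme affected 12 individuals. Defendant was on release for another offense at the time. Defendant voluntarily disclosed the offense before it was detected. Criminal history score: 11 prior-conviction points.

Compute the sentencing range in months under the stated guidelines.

Base offense level for insurance fraud: 22.
S1 applies: 22 + 2 = 24.
S2 applies: 24 + 1 = 25.
S4 applies (level before this adjustment is 25 ≥ 6, so +4): 25 + 4 = 29.
S5 applies: 29 + 2 = 31.
S6 applies: 31 + 4 = 35.
S8 applies: 35 − 1 = 34.
Level 34 exceeds the maximum of 31; capped at 31.
Final offense level: 31.
Criminal history: 11 prior points → Category Moderate (7-12).
Level 31 falls in the 28-31 band.
Grid: Level 28-31 × Category Moderate = 79-83 months.

79-83 months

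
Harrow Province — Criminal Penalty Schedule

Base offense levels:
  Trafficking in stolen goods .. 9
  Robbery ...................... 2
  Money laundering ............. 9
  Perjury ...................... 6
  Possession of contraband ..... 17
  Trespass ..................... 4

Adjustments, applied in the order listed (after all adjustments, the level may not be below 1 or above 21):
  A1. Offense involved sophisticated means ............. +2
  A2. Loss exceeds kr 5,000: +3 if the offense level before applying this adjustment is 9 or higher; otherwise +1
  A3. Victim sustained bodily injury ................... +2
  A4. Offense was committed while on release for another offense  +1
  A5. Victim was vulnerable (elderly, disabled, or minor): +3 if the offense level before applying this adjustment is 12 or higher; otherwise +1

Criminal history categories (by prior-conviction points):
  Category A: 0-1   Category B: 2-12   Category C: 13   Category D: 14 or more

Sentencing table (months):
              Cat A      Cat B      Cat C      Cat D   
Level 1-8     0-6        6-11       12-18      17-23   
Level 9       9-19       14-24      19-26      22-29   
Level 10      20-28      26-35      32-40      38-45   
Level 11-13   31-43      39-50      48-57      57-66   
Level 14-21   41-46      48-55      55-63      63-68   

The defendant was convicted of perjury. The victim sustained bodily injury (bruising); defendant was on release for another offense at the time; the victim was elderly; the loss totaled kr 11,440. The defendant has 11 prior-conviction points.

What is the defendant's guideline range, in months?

Base offense level for perjury: 6.
A1 does not apply.
A2 applies (level before this adjustment is 6 < 9, so +1): 6 + 1 = 7.
A3 applies: 7 + 2 = 9.
A4 applies: 9 + 1 = 10.
A5 applies (level before this adjustment is 10 < 12, so +1): 10 + 1 = 11.
Final offense level: 11.
Criminal history: 11 prior points → Category B (2-12).
Level 11 falls in the 11-13 band.
Grid: Level 11-13 × Category B = 39-50 months.

39-50 months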